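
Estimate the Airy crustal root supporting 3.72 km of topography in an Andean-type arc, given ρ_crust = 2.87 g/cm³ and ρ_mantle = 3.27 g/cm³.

26.7 km

Isostatic balance requires: the weight of the topography is balanced by the buoyancy of the root, ρ_c h = (ρ_m − ρ_c) r.
r = h · ρ_c / (ρ_m − ρ_c) = 3.72 km × 2.87 / (3.27 − 2.87) = 26.7 km.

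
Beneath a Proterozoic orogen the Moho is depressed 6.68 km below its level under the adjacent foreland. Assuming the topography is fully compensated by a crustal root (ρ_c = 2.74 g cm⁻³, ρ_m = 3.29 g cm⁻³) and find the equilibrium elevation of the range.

1.34 km

Balancing pressure at the compensation depth: ρ_c h = (ρ_m − ρ_c) r.
h = r (ρ_m − ρ_c) / ρ_c = 6.68 km × (3.29 − 2.74) / 2.74 = 1.34 km.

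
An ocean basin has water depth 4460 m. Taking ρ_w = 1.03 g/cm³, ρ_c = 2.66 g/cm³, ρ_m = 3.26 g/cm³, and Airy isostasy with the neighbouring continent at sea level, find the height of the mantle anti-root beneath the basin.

12100 m

For local isostatic compensation: replacing crust with seawater at the top is compensated by replacing crust with mantle at the base: d (ρ_c − ρ_w) = a (ρ_m − ρ_c).
a = d (ρ_c − ρ_w)/(ρ_m − ρ_c) = 4460 m × 1.63/0.6 = 12100 m.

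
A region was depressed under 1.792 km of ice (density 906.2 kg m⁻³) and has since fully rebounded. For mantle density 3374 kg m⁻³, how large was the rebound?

0.481 km

Removing the load lets mantle flow back in; uplift u satisfies ρ_ice t = ρ_m u.
u = t ρ_ice/ρ_m = 1.792 km × 906.2/3374 = 0.481 km.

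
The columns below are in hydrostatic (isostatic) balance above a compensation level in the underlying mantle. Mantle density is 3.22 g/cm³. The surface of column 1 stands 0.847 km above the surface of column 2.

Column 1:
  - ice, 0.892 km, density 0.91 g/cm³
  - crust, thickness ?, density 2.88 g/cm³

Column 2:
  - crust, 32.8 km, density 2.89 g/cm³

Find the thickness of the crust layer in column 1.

Take the compensation level at the base of the deeper column (depth z_c below the surface of column 1) and equate Σ ρ_i t_i down to z_c; mantle fills any gap and the z_c terms cancel.
Column 1: 0.892×0.91 + x×2.88 + (z_c − 0.892 − x)×3.22
Column 2: 0.847×0 + 32.8×2.89 + (z_c − 0.847 − 32.8)×3.22
The z_c×3.22 term appears on both sides and cancels. Collect the known terms of each column as K = Σ(ρt)_known − 3.22 × (depth of known layers): K_1 = 0.81172 − 3.22×0.892 = −2.06052; K_2 = 94.792 − 3.22×(0.847 + 32.8) = −13.55134.
Balance: K_1 − x×(3.22 − 2.88) = K_2, so x = (K_1 − K_2)/(3.22 − 2.88) = 11.4908/0.34 = 33.8 km.

33.8 km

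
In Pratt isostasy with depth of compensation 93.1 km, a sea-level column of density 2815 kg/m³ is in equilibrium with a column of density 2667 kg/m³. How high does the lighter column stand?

5.17 km

ρ_ref D = ρ (D + h) → h = D (ρ_ref − ρ)/ρ.
h = 93.1 km × (2815 − 2667)/2667 = 5.17 km.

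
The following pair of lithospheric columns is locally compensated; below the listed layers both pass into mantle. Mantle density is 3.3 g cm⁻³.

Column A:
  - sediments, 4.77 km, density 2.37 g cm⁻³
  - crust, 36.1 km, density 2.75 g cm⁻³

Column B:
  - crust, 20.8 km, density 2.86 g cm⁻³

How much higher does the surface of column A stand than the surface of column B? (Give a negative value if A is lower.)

4.59 km

For any compensation level in the mantle, the mantle terms cancel and isostasy reduces to e = (Σt_A − Σt_B) − (Σ(ρt)_A − Σ(ρt)_B) / ρ_m.
Σt_A = 40.87 km; Σt_B = 20.8 km; Σ(ρt)_A = 110.5799; Σ(ρt)_B = 59.488 (in km·g cm⁻³).
e = (40.87 − 20.8) − (110.5799 − 59.488) / 3.3 = 4.59 km.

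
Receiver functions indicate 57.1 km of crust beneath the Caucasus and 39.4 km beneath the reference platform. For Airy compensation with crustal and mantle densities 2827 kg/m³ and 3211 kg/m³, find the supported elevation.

2.12 km

Excess crust Δ = 57.1 km − 39.4 km = 17.7 km, split between elevation h and root r with h + r = Δ.
Airy balance ρ_c h = (ρ_m − ρ_c) r gives r = h ρ_c/(ρ_m − ρ_c), so h (1 + ρ_c/(ρ_m − ρ_c)) = Δ, i.e. h = Δ (ρ_m − ρ_c)/ρ_m.
h = 17.7 km × 384/3211 = 2.12 km.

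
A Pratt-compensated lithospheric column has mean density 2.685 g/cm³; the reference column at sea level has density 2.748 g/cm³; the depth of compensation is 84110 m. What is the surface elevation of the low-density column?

ρ_ref D = ρ (D + h) → h = D (ρ_ref − ρ)/ρ.
h = 84110 m × (2.748 − 2.685)/2.685 = 1970 m.

1970 m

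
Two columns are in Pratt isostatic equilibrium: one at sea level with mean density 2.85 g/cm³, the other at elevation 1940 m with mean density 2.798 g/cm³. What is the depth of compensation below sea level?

104000 m

ρ_ref D = ρ (D + h) → D (ρ_ref − ρ) = ρ h.
D = ρ h/(ρ_ref − ρ) = 2.798 × 1940 m/(2.85 − 2.798) = 104000 m.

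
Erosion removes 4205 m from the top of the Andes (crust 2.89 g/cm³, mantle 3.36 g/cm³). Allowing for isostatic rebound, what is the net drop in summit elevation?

588 m

Rebound u = e ρ_c/ρ_m = 4205 m × 2.89/3.36 = 3617 m.
Net surface drop = e − u = 4205 m − 3617 m = e (ρ_m − ρ_c)/ρ_m = 588 m.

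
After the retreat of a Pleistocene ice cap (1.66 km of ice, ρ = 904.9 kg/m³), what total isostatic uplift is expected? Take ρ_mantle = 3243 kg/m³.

0.463 km

Removing the load lets mantle flow back in; uplift u satisfies ρ_ice t = ρ_m u.
u = t ρ_ice/ρ_m = 1.66 km × 904.9/3243 = 0.463 km.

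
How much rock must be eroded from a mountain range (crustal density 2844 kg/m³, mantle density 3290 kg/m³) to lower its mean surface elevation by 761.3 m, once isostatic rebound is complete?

Net drop Δ = e − u = e − e ρ_c/ρ_m = e (ρ_m − ρ_c)/ρ_m.
e = Δ ρ_m/(ρ_m − ρ_c) = 761.3 m × 3290/446 = 5620 m.

5620 m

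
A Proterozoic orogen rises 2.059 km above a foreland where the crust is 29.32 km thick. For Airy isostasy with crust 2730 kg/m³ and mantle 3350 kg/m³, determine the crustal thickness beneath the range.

Root depth r = h ρ_c / (ρ_m − ρ_c) = 2.059 km × 2730 / 620 = 9.066 km.
Total thickness = T + h + r = 29.32 km + 2.059 km + 9.066 km = 40.4 km.

40.4 km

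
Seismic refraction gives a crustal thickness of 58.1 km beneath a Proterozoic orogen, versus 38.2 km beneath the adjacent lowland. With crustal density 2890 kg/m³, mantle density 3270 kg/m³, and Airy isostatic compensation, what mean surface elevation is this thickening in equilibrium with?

Excess crust Δ = 58.1 km − 38.2 km = 19.9 km, split between elevation h and root r with h + r = Δ.
Airy balance ρ_c h = (ρ_m − ρ_c) r gives r = h ρ_c/(ρ_m − ρ_c), so h (1 + ρ_c/(ρ_m − ρ_c)) = Δ, i.e. h = Δ (ρ_m − ρ_c)/ρ_m.
h = 19.9 km × 380/3270 = 2.31 km.

2.31 km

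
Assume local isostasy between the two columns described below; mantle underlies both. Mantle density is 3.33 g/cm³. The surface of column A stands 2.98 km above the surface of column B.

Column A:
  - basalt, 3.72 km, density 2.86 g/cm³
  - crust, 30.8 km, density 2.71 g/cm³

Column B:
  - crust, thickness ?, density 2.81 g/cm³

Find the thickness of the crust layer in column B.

21 km

Take the compensation level at the base of the deeper column (depth z_c below the surface of column A) and equate Σ ρ_i t_i down to z_c; mantle fills any gap and the z_c terms cancel.
Column A: 3.72×2.86 + 30.8×2.71 + (z_c − 34.52)×3.33
Column B: 2.98×0 + x×2.81 + (z_c − 2.98 − 0 − x)×3.33
The z_c×3.33 term appears on both sides and cancels. Collect the known terms of each column as K = Σ(ρt)_known − 3.33 × (depth of known layers): K_A = 94.1072 − 3.33×34.52 = −20.8444; K_B = 0 − 3.33×(2.98 + 0) = −9.9234.
Balance: K_A = K_B − x×(3.33 − 2.81), so x = (K_B − K_A)/(3.33 − 2.81) = 10.921/0.52 = 21 km.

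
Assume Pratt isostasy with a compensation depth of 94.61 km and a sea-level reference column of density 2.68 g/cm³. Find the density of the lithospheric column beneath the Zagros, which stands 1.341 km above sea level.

2.64 g/cm³

Pratt balance: ρ_ref D = ρ (D + h).
ρ = ρ_ref D/(D + h) = 2.68 × 94.61 km/(94.61 km + 1.341 km) = 2.64 g/cm³.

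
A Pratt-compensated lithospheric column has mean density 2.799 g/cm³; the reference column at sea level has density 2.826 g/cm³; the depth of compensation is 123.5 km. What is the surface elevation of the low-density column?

1.19 km

ρ_ref D = ρ (D + h) → h = D (ρ_ref − ρ)/ρ.
h = 123.5 km × (2.826 − 2.799)/2.799 = 1.19 km.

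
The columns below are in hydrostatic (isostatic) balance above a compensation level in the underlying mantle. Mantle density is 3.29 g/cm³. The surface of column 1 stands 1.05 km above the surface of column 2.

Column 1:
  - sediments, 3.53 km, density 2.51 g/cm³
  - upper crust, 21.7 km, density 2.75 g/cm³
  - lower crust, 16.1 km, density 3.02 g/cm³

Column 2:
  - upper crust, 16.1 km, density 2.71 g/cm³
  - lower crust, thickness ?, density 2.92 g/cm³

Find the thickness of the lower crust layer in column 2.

16.3 km

Take the compensation level at the base of the deeper column (depth z_c below the surface of column 1) and equate Σ ρ_i t_i down to z_c; mantle fills any gap and the z_c terms cancel.
Column 1: 3.53×2.51 + 21.7×2.75 + 16.1×3.02 + (z_c − 41.33)×3.29
Column 2: 1.05×0 + 16.1×2.71 + x×2.92 + (z_c − 1.05 − 16.1 − x)×3.29
The z_c×3.29 term appears on both sides and cancels. Collect the known terms of each column as K = Σ(ρt)_known − 3.29 × (depth of known layers): K_1 = 117.1573 − 3.29×41.33 = −18.8184; K_2 = 43.631 − 3.29×(1.05 + 16.1) = −12.7925.
Balance: K_1 = K_2 − x×(3.29 − 2.92), so x = (K_2 − K_1)/(3.29 − 2.92) = 6.0259/0.37 = 16.3 km.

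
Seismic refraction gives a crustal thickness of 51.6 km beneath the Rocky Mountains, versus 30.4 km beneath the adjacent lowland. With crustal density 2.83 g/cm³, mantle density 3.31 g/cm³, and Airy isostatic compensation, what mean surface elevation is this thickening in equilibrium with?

3.07 km

Excess crust Δ = 51.6 km − 30.4 km = 21.2 km, split between elevation h and root r with h + r = Δ.
Airy balance ρ_c h = (ρ_m − ρ_c) r gives r = h ρ_c/(ρ_m − ρ_c), so h (1 + ρ_c/(ρ_m − ρ_c)) = Δ, i.e. h = Δ (ρ_m − ρ_c)/ρ_m.
h = 21.2 km × 0.48/3.31 = 3.07 km.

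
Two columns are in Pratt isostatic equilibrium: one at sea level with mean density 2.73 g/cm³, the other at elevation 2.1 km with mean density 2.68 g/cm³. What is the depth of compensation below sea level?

113 km

ρ_ref D = ρ (D + h) → D (ρ_ref − ρ) = ρ h.
D = ρ h/(ρ_ref − ρ) = 2.68 × 2.1 km/(2.73 − 2.68) = 113 km.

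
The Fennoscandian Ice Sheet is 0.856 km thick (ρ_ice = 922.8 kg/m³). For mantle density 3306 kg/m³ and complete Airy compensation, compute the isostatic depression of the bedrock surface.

By Archimedes' principle applied to the lithosphere: the ice load ρ_ice t is balanced by mantle displaced below, ρ_m s.
s = t ρ_ice / ρ_m = 0.856 km × 922.8/3306 = 0.239 km.

0.239 km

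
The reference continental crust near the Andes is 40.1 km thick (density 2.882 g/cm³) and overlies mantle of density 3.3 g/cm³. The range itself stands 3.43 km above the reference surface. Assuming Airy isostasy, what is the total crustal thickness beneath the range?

67.2 km

Root depth r = h ρ_c / (ρ_m − ρ_c) = 3.43 km × 2.882 / 0.418 = 23.65 km.
Total thickness = T + h + r = 40.1 km + 3.43 km + 23.65 km = 67.2 km.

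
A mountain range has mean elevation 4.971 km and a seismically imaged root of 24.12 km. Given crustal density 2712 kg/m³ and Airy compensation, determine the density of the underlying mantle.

3270 kg/m³

Airy balance: ρ_c h = (ρ_m − ρ_c) r → ρ_m = ρ_c (1 + h/r).
ρ_m = 2712 × (1 + 4.971 km/24.12 km) = 3270 kg/m³.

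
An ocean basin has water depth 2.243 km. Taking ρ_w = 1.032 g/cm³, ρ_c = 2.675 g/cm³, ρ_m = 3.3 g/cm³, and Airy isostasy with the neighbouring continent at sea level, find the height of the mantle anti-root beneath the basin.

By Archimedes' principle applied to the lithosphere: replacing crust with seawater at the top is compensated by replacing crust with mantle at the base: d (ρ_c − ρ_w) = a (ρ_m − ρ_c).
a = d (ρ_c − ρ_w)/(ρ_m − ρ_c) = 2.243 km × 1.643/0.625 = 5.9 km.

5.9 km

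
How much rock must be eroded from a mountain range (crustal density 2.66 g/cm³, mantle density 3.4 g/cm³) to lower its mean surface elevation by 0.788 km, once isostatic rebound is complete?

Net drop Δ = e − u = e − e ρ_c/ρ_m = e (ρ_m − ρ_c)/ρ_m.
e = Δ ρ_m/(ρ_m − ρ_c) = 0.788 km × 3.4/0.74 = 3.62 km.

3.62 km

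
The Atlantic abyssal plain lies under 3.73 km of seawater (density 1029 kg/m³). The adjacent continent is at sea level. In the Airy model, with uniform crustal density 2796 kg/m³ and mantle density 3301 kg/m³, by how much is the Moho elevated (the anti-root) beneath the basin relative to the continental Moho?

13.1 km

For local isostatic compensation: replacing crust with seawater at the top is compensated by replacing crust with mantle at the base: d (ρ_c − ρ_w) = a (ρ_m − ρ_c).
a = d (ρ_c − ρ_w)/(ρ_m − ρ_c) = 3.73 km × 1767/505 = 13.1 km.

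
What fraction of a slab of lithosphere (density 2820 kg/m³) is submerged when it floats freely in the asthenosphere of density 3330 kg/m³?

Submerged fraction = ρ_obj/ρ_fluid = 2820/3330 = 0.847.

0.847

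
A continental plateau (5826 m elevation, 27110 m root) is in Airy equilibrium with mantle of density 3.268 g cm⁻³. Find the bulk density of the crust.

ρ_c h = (ρ_m − ρ_c) r → ρ_c (h + r) = ρ_m r → ρ_c = ρ_m r / (h + r).
ρ_c = 3.268 × 27110 m / (5826 m + 27110 m) = 2.69 g cm⁻³.

2.69 g cm⁻³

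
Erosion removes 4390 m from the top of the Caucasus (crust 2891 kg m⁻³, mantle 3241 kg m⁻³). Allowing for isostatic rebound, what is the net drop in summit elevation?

474 m

Rebound u = e ρ_c/ρ_m = 4390 m × 2891/3241 = 3916 m.
Net surface drop = e − u = 4390 m − 3916 m = e (ρ_m − ρ_c)/ρ_m = 474 m.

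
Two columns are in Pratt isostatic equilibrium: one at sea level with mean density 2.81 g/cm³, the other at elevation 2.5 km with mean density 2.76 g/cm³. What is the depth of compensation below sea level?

138 km

ρ_ref D = ρ (D + h) → D (ρ_ref − ρ) = ρ h.
D = ρ h/(ρ_ref − ρ) = 2.76 × 2.5 km/(2.81 − 2.76) = 138 km.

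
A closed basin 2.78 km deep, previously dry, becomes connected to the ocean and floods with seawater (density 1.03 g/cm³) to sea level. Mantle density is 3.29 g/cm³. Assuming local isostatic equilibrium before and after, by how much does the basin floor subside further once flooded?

1.27 km

After flooding the water column is d + s deep. Its weight must equal the weight of mantle displaced by the extra subsidence s: (d + s) ρ_w = s ρ_m.
s = d ρ_w / (ρ_m − ρ_w) = 2.78 km × 1.03/(3.29 − 1.03) = 1.27 km.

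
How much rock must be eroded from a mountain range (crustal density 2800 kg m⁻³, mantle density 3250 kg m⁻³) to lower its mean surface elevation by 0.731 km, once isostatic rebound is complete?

Net drop Δ = e − u = e − e ρ_c/ρ_m = e (ρ_m − ρ_c)/ρ_m.
e = Δ ρ_m/(ρ_m − ρ_c) = 0.731 km × 3250/450 = 5.28 km.

5.28 km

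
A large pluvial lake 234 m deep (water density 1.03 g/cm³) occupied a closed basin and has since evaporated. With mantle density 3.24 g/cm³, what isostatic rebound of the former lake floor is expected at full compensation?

u = d ρ_w/ρ_m = 234 m × 1.03/3.24 = 74.4 m.

74.4 m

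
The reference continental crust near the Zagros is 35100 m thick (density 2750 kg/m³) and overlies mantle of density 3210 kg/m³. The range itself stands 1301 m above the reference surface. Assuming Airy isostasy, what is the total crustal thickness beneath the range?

Root depth r = h ρ_c / (ρ_m − ρ_c) = 1301 m × 2750 / 460 = 7778 m.
Total thickness = T + h + r = 35100 m + 1301 m + 7778 m = 44200 m.

44200 m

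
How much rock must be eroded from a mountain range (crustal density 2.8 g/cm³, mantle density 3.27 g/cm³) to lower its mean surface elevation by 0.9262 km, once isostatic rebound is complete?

Net drop Δ = e − u = e − e ρ_c/ρ_m = e (ρ_m − ρ_c)/ρ_m.
e = Δ ρ_m/(ρ_m − ρ_c) = 0.9262 km × 3.27/0.47 = 6.44 km.

6.44 km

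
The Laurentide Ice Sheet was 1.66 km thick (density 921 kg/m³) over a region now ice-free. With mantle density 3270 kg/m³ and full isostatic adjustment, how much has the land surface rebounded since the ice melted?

Removing the load lets mantle flow back in; uplift u satisfies ρ_ice t = ρ_m u.
u = t ρ_ice/ρ_m = 1.66 km × 921/3270 = 0.468 km.

0.468 km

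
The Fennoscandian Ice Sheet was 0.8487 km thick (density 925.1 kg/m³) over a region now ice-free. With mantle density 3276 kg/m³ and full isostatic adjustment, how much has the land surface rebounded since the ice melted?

Removing the load lets mantle flow back in; uplift u satisfies ρ_ice t = ρ_m u.
u = t ρ_ice/ρ_m = 0.8487 km × 925.1/3276 = 0.24 km.

0.24 km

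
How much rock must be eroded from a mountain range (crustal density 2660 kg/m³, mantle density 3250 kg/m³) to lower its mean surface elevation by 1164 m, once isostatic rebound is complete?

6410 m

Net drop Δ = e − u = e − e ρ_c/ρ_m = e (ρ_m − ρ_c)/ρ_m.
e = Δ ρ_m/(ρ_m − ρ_c) = 1164 m × 3250/590 = 6410 m.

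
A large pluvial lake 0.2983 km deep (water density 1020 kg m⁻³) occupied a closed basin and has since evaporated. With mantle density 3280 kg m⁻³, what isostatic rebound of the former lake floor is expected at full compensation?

u = d ρ_w/ρ_m = 0.2983 km × 1020/3280 = 0.0928 km.

0.0928 km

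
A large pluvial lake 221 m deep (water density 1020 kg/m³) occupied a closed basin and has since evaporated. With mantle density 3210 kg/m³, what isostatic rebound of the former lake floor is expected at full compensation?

u = d ρ_w/ρ_m = 221 m × 1020/3210 = 70.2 m.

70.2 m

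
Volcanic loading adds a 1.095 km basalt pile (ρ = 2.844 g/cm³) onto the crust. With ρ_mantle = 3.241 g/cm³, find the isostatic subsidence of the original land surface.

Subaerial loading: s = t ρ_load / ρ_m.
s = 1.095 km × 2.844/3.241 = 0.961 km.

0.961 km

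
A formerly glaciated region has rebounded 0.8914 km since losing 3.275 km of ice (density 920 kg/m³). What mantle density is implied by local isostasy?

ρ_m = ρ_ice t / u = 920 × 3.275 km/0.8914 km = 3380 kg/m³.

3380 kg/m³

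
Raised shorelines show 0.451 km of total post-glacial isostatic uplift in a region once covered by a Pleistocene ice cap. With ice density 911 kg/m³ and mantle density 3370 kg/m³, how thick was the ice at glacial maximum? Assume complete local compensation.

1.67 km

u = t ρ_ice/ρ_m → t = u ρ_m/ρ_ice = 0.451 km × 3370/911 = 1.67 km.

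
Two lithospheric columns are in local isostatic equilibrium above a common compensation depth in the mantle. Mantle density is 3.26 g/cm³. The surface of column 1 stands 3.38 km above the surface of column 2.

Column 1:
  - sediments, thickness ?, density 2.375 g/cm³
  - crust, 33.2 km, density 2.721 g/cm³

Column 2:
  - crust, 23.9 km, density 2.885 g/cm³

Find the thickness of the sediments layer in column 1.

2.36 km

Take the compensation level at the base of the deeper column (depth z_c below the surface of column 1) and equate Σ ρ_i t_i down to z_c; mantle fills any gap and the z_c terms cancel.
Column 1: x×2.375 + 33.2×2.721 + (z_c − 33.2 − x)×3.26
Column 2: 3.38×0 + 23.9×2.885 + (z_c − 3.38 − 23.9)×3.26
The z_c×3.26 term appears on both sides and cancels. Collect the known terms of each column as K = Σ(ρt)_known − 3.26 × (depth of known layers): K_1 = 90.3372 − 3.26×33.2 = −17.8948; K_2 = 68.9515 − 3.26×(3.38 + 23.9) = −19.9813.
Balance: K_1 − x×(3.26 − 2.375) = K_2, so x = (K_1 − K_2)/(3.26 − 2.375) = 2.0865/0.885 = 2.36 km.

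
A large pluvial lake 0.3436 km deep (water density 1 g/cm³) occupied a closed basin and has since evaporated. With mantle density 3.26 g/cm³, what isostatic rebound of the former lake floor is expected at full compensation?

u = d ρ_w/ρ_m = 0.3436 km × 1/3.26 = 0.105 km.

0.105 km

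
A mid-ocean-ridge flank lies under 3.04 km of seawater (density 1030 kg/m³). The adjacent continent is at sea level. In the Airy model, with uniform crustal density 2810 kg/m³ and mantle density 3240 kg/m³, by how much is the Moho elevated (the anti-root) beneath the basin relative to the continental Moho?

By Archimedes' principle applied to the lithosphere: replacing crust with seawater at the top is compensated by replacing crust with mantle at the base: d (ρ_c − ρ_w) = a (ρ_m − ρ_c).
a = d (ρ_c − ρ_w)/(ρ_m − ρ_c) = 3.04 km × 1780/430 = 12.6 km.

12.6 km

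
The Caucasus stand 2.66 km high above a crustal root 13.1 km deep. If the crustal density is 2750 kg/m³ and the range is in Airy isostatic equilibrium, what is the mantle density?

Airy balance: ρ_c h = (ρ_m − ρ_c) r → ρ_m = ρ_c (1 + h/r).
ρ_m = 2750 × (1 + 2.66 km/13.1 km) = 3310 kg/m³.

3310 kg/m³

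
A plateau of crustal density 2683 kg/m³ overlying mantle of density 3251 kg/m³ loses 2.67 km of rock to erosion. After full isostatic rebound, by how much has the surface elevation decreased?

0.466 km

Rebound u = e ρ_c/ρ_m = 2.67 km × 2683/3251 = 2.204 km.
Net surface drop = e − u = 2.67 km − 2.204 km = e (ρ_m − ρ_c)/ρ_m = 0.466 km.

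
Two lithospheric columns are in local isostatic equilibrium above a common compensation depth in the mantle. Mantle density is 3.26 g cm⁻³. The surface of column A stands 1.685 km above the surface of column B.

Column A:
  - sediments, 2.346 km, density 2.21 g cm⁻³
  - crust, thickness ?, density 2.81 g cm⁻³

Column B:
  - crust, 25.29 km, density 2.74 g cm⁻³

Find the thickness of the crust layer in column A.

36 km

Take the compensation level at the base of the deeper column (depth z_c below the surface of column A) and equate Σ ρ_i t_i down to z_c; mantle fills any gap and the z_c terms cancel.
Column A: 2.346×2.21 + x×2.81 + (z_c − 2.346 − x)×3.26
Column B: 1.685×0 + 25.29×2.74 + (z_c − 1.685 − 25.29)×3.26
The z_c×3.26 term appears on both sides and cancels. Collect the known terms of each column as K = Σ(ρt)_known − 3.26 × (depth of known layers): K_A = 5.18466 − 3.26×2.346 = −2.4633; K_B = 69.2946 − 3.26×(1.685 + 25.29) = −18.6439.
Balance: K_A − x×(3.26 − 2.81) = K_B, so x = (K_A − K_B)/(3.26 − 2.81) = 16.1806/0.45 = 36 km.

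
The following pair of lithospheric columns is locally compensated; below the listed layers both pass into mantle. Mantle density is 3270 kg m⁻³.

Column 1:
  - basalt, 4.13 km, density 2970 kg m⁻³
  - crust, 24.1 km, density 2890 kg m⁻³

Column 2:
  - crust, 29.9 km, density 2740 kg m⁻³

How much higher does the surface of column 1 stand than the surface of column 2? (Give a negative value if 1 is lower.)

−1.67 km

For any compensation level in the mantle, the mantle terms cancel and isostasy reduces to e = (Σt_1 − Σt_2) − (Σ(ρt)_1 − Σ(ρt)_2) / ρ_m.
Σt_1 = 28.23 km; Σt_2 = 29.9 km; Σ(ρt)_1 = 81915.1; Σ(ρt)_2 = 81926 (in km·kg m⁻³).
e = (28.23 − 29.9) − (81915.1 − 81926) / 3270 = −1.67 km.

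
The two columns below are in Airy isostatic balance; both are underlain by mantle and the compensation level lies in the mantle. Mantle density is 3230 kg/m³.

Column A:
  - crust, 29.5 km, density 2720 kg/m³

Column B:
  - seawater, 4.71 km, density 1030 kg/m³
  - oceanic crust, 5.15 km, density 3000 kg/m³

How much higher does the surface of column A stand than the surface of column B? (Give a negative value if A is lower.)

1.08 km

For any compensation level in the mantle, the mantle terms cancel and isostasy reduces to e = (Σt_A − Σt_B) − (Σ(ρt)_A − Σ(ρt)_B) / ρ_m.
Σt_A = 29.5 km; Σt_B = 9.86 km; Σ(ρt)_A = 80240; Σ(ρt)_B = 20301.3 (in km·kg/m³).
e = (29.5 − 9.86) − (80240 − 20301.3) / 3230 = 1.08 km.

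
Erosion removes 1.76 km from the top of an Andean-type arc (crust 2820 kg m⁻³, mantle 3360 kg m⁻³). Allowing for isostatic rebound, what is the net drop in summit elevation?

Rebound u = e ρ_c/ρ_m = 1.76 km × 2820/3360 = 1.477 km.
Net surface drop = e − u = 1.76 km − 1.477 km = e (ρ_m − ρ_c)/ρ_m = 0.283 km.

0.283 km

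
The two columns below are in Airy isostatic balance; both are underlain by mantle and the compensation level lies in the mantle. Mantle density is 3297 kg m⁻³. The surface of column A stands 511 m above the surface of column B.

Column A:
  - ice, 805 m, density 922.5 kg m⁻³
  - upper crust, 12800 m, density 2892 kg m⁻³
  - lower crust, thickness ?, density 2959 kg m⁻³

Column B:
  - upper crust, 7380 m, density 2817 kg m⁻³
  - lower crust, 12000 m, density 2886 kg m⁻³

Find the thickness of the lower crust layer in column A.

9060 m

Take the compensation level at the base of the deeper column (depth z_c below the surface of column A) and equate Σ ρ_i t_i down to z_c; mantle fills any gap and the z_c terms cancel.
Column A: 805×922.5 + 12800×2892 + x×2959 + (z_c − 13605 − x)×3297
Column B: 511×0 + 7380×2817 + 12000×2886 + (z_c − 511 − 19380)×3297
The z_c×3297 term appears on both sides and cancels. Collect the known terms of each column as K = Σ(ρt)_known − 3297 × (depth of known layers): K_A = 37760212.5 − 3297×13605 = −7095472.5; K_B = 55421460 − 3297×(511 + 19380) = −10159167.
Balance: K_A − x×(3297 − 2959) = K_B, so x = (K_A − K_B)/(3297 − 2959) = 3063690/338 = 9060 m.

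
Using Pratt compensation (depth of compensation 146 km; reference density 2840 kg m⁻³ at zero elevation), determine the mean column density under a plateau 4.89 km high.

2750 kg m⁻³

Pratt balance: ρ_ref D = ρ (D + h).
ρ = ρ_ref D/(D + h) = 2840 × 146 km/(146 km + 4.89 km) = 2750 kg m⁻³.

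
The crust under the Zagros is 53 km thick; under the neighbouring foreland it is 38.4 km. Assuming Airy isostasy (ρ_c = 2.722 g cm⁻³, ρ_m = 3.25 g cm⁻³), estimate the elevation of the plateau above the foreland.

2.37 km

Excess crust Δ = 53 km − 38.4 km = 14.6 km, split between elevation h and root r with h + r = Δ.
Airy balance ρ_c h = (ρ_m − ρ_c) r gives r = h ρ_c/(ρ_m − ρ_c), so h (1 + ρ_c/(ρ_m − ρ_c)) = Δ, i.e. h = Δ (ρ_m − ρ_c)/ρ_m.
h = 14.6 km × 0.528/3.25 = 2.37 km.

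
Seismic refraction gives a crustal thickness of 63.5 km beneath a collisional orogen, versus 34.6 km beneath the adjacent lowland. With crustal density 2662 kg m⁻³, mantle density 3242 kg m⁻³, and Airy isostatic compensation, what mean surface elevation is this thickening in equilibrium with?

Excess crust Δ = 63.5 km − 34.6 km = 28.9 km, split between elevation h and root r with h + r = Δ.
Airy balance ρ_c h = (ρ_m − ρ_c) r gives r = h ρ_c/(ρ_m − ρ_c), so h (1 + ρ_c/(ρ_m − ρ_c)) = Δ, i.e. h = Δ (ρ_m − ρ_c)/ρ_m.
h = 28.9 km × 580/3242 = 5.17 km.

5.17 km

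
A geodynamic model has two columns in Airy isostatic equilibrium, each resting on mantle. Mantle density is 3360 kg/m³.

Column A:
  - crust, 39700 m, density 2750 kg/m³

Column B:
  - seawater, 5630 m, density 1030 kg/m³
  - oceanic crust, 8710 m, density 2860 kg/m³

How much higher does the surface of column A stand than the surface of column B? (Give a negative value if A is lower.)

2010 m

For any compensation level in the mantle, the mantle terms cancel and isostasy reduces to e = (Σt_A − Σt_B) − (Σ(ρt)_A − Σ(ρt)_B) / ρ_m.
Σt_A = 39700 m; Σt_B = 14340 m; Σ(ρt)_A = 109175000; Σ(ρt)_B = 30709500 (in m·kg/m³).
e = (39700 − 14340) − (109175000 − 30709500) / 3360 = 2010 m.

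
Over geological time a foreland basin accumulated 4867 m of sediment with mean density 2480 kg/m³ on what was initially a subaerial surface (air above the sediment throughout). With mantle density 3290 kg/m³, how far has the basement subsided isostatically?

Subaerial load: s = t ρ_sed / ρ_m = 4867 m × 2480/3290 = 3670 m.

3670 m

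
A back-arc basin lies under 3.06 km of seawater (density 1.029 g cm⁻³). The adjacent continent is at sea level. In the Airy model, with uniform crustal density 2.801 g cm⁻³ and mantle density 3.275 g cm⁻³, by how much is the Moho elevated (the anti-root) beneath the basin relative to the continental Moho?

11.4 km

In Airy isostatic equilibrium: replacing crust with seawater at the top is compensated by replacing crust with mantle at the base: d (ρ_c − ρ_w) = a (ρ_m − ρ_c).
a = d (ρ_c − ρ_w)/(ρ_m − ρ_c) = 3.06 km × 1.772/0.474 = 11.4 km.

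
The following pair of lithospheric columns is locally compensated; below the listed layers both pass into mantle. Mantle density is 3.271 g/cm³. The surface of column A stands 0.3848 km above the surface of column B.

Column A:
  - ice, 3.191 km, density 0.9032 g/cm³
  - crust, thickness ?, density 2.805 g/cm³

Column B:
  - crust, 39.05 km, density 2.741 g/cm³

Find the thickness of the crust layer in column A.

Take the compensation level at the base of the deeper column (depth z_c below the surface of column A) and equate Σ ρ_i t_i down to z_c; mantle fills any gap and the z_c terms cancel.
Column A: 3.191×0.9032 + x×2.805 + (z_c − 3.191 − x)×3.271
Column B: 0.3848×0 + 39.05×2.741 + (z_c − 0.3848 − 39.05)×3.271
The z_c×3.271 term appears on both sides and cancels. Collect the known terms of each column as K = Σ(ρt)_known − 3.271 × (depth of known layers): K_A = 2.8821112 − 3.271×3.191 = −7.5556498; K_B = 107.03605 − 3.271×(0.3848 + 39.05) = −21.9551808.
Balance: K_A − x×(3.271 − 2.805) = K_B, so x = (K_A − K_B)/(3.271 − 2.805) = 14.3995/0.466 = 30.9 km.

30.9 km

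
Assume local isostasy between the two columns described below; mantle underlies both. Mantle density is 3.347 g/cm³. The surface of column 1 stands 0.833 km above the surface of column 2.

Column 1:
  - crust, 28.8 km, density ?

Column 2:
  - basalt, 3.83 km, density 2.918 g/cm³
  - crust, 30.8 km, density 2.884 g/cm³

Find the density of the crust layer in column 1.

Take the compensation level at the base of the deeper column (depth z_c below the surface of column 1) and equate Σ ρ_i t_i down to z_c; mantle fills any gap and the z_c terms cancel.
Column 1: 28.8×ρ + (z_c − 28.8)×3.347
Column 2: 0.833×0 + 3.83×2.918 + 30.8×2.884 + (z_c − 0.833 − 34.63)×3.347
The z_c×3.347 term appears on both sides and cancels. Collect the known terms of each column as K = Σ(ρt)_known − 3.347 × (depth of known layers): K_1 = 0 − 3.347×28.8 = −96.3936; K_2 = 100.00314 − 3.347×(0.833 + 34.63) = −18.691521.
Balance: K_1 + 28.8×ρ = K_2, so ρ = (K_2 − K_1)/28.8 = 77.7021/28.8 = 2.7 g/cm³.

2.7 g/cm³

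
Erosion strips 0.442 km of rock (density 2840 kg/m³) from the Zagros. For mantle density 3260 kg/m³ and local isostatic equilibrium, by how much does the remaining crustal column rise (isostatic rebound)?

Unloading: uplift u = e ρ_c/ρ_m = 0.442 km × 2840/3260 = 0.385 km.

0.385 km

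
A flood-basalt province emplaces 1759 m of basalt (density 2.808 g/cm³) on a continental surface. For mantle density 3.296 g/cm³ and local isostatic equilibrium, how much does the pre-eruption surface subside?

Subaerial loading: s = t ρ_load / ρ_m.
s = 1759 m × 2.808/3.296 = 1500 m.

1500 m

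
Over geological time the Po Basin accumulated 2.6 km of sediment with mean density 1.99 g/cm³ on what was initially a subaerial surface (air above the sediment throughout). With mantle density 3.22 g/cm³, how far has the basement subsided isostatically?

Subaerial load: s = t ρ_sed / ρ_m = 2.6 km × 1.99/3.22 = 1.61 km.

1.61 km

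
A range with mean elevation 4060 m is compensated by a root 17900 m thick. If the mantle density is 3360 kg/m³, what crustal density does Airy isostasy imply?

ρ_c h = (ρ_m − ρ_c) r → ρ_c (h + r) = ρ_m r → ρ_c = ρ_m r / (h + r).
ρ_c = 3360 × 17900 m / (4060 m + 17900 m) = 2740 kg/m³.

2740 kg/m³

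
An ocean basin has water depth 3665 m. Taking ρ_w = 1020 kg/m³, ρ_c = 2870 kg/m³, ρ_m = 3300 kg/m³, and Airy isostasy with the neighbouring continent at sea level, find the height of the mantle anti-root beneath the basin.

By Archimedes' principle applied to the lithosphere: replacing crust with seawater at the top is compensated by replacing crust with mantle at the base: d (ρ_c − ρ_w) = a (ρ_m − ρ_c).
a = d (ρ_c − ρ_w)/(ρ_m − ρ_c) = 3665 m × 1850/430 = 15800 m.

15800 m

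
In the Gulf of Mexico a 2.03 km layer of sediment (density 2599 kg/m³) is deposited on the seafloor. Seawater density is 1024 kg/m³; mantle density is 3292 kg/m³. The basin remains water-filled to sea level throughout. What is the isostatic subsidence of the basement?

1.41 km

Submarine loading: the sediment displaces seawater, and the subsidence is in turn flooded, so s (ρ_m − ρ_w) = t (ρ_sed − ρ_w).
s = 2.03 km × (2599 − 1024) / (3292 − 1024) = 1.41 km.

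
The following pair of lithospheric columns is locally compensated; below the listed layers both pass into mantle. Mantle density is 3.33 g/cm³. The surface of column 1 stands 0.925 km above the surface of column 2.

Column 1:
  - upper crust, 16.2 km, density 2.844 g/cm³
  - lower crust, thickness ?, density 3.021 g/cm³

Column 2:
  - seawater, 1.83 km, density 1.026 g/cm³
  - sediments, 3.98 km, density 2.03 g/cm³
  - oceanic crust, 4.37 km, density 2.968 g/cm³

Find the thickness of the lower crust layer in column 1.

20 km

Take the compensation level at the base of the deeper column (depth z_c below the surface of column 1) and equate Σ ρ_i t_i down to z_c; mantle fills any gap and the z_c terms cancel.
Column 1: 16.2×2.844 + x×3.021 + (z_c − 16.2 − x)×3.33
Column 2: 0.925×0 + 1.83×1.026 + 3.98×2.03 + 4.37×2.968 + (z_c − 0.925 − 10.18)×3.33
The z_c×3.33 term appears on both sides and cancels. Collect the known terms of each column as K = Σ(ρt)_known − 3.33 × (depth of known layers): K_1 = 46.0728 − 3.33×16.2 = −7.8732; K_2 = 22.92714 − 3.33×(0.925 + 10.18) = −14.05251.
Balance: K_1 − x×(3.33 − 3.021) = K_2, so x = (K_1 − K_2)/(3.33 − 3.021) = 6.17931/0.309 = 20 km.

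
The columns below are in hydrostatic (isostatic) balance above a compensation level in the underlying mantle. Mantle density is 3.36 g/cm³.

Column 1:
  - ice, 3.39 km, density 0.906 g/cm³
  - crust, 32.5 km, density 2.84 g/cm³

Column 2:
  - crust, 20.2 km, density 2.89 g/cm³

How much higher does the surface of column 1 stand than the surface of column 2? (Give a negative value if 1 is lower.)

4.68 km

For any compensation level in the mantle, the mantle terms cancel and isostasy reduces to e = (Σt_1 − Σt_2) − (Σ(ρt)_1 − Σ(ρt)_2) / ρ_m.
Σt_1 = 35.89 km; Σt_2 = 20.2 km; Σ(ρt)_1 = 95.37134; Σ(ρt)_2 = 58.378 (in km·g/cm³).
e = (35.89 − 20.2) − (95.37134 − 58.378) / 3.36 = 4.68 km.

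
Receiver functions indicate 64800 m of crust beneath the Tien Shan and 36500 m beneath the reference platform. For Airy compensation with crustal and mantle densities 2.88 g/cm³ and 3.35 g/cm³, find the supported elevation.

Excess crust Δ = 64800 m − 36500 m = 28300 m, split between elevation h and root r with h + r = Δ.
Airy balance ρ_c h = (ρ_m − ρ_c) r gives r = h ρ_c/(ρ_m − ρ_c), so h (1 + ρ_c/(ρ_m − ρ_c)) = Δ, i.e. h = Δ (ρ_m − ρ_c)/ρ_m.
h = 28300 m × 0.47/3.35 = 3970 m.

3970 m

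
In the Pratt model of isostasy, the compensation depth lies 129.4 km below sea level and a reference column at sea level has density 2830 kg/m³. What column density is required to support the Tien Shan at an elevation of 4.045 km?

Pratt balance: ρ_ref D = ρ (D + h).
ρ = ρ_ref D/(D + h) = 2830 × 129.4 km/(129.4 km + 4.045 km) = 2740 kg/m³.

2740 kg/m³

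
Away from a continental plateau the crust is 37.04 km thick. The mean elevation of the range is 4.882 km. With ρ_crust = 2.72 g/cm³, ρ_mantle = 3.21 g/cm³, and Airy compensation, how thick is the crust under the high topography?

Root depth r = h ρ_c / (ρ_m − ρ_c) = 4.882 km × 2.72 / 0.49 = 27.1 km.
Total thickness = T + h + r = 37.04 km + 4.882 km + 27.1 km = 69 km.

69 km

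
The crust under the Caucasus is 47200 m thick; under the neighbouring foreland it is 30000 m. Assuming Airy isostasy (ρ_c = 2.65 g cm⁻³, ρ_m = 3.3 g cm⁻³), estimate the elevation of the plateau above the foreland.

Excess crust Δ = 47200 m − 30000 m = 17200 m, split between elevation h and root r with h + r = Δ.
Airy balance ρ_c h = (ρ_m − ρ_c) r gives r = h ρ_c/(ρ_m − ρ_c), so h (1 + ρ_c/(ρ_m − ρ_c)) = Δ, i.e. h = Δ (ρ_m − ρ_c)/ρ_m.
h = 17200 m × 0.65/3.3 = 3390 m.

3390 m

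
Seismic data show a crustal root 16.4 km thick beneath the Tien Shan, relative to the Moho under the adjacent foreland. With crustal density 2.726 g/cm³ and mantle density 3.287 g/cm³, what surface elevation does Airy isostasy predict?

Isostatic balance requires: ρ_c h = (ρ_m − ρ_c) r.
h = r (ρ_m − ρ_c) / ρ_c = 16.4 km × (3.287 − 2.726) / 2.726 = 3.38 km.

3.38 km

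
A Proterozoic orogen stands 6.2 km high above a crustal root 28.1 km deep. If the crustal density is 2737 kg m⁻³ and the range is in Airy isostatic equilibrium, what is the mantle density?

Airy balance: ρ_c h = (ρ_m − ρ_c) r → ρ_m = ρ_c (1 + h/r).
ρ_m = 2737 × (1 + 6.2 km/28.1 km) = 3340 kg m⁻³.

3340 kg m⁻³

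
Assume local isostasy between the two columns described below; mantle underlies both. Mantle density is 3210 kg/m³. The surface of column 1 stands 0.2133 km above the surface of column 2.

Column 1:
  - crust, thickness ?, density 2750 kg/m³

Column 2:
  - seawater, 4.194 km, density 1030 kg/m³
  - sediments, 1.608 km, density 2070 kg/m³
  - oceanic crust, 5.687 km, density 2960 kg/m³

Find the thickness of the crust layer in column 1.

28.4 km

Take the compensation level at the base of the deeper column (depth z_c below the surface of column 1) and equate Σ ρ_i t_i down to z_c; mantle fills any gap and the z_c terms cancel.
Column 1: x×2750 + (z_c − 0 − x)×3210
Column 2: 0.2133×0 + 4.194×1030 + 1.608×2070 + 5.687×2960 + (z_c − 0.2133 − 11.489)×3210
The z_c×3210 term appears on both sides and cancels. Collect the known terms of each column as K = Σ(ρt)_known − 3210 × (depth of known layers): K_1 = 0 − 3210×0 = 0; K_2 = 24481.9 − 3210×(0.2133 + 11.489) = −13082.483.
Balance: K_1 − x×(3210 − 2750) = K_2, so x = (K_1 − K_2)/(3210 − 2750) = 13082.5/460 = 28.4 km.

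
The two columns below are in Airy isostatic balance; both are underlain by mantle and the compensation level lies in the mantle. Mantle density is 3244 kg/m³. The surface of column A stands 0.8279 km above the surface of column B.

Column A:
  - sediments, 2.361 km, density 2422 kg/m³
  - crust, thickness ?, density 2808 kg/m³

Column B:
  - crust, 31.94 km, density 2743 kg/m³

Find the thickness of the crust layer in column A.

38.4 km

Take the compensation level at the base of the deeper column (depth z_c below the surface of column A) and equate Σ ρ_i t_i down to z_c; mantle fills any gap and the z_c terms cancel.
Column A: 2.361×2422 + x×2808 + (z_c − 2.361 − x)×3244
Column B: 0.8279×0 + 31.94×2743 + (z_c − 0.8279 − 31.94)×3244
The z_c×3244 term appears on both sides and cancels. Collect the known terms of each column as K = Σ(ρt)_known − 3244 × (depth of known layers): K_A = 5718.342 − 3244×2.361 = −1940.742; K_B = 87611.42 − 3244×(0.8279 + 31.94) = −18687.6476.
Balance: K_A − x×(3244 − 2808) = K_B, so x = (K_A − K_B)/(3244 − 2808) = 16746.9/436 = 38.4 km.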